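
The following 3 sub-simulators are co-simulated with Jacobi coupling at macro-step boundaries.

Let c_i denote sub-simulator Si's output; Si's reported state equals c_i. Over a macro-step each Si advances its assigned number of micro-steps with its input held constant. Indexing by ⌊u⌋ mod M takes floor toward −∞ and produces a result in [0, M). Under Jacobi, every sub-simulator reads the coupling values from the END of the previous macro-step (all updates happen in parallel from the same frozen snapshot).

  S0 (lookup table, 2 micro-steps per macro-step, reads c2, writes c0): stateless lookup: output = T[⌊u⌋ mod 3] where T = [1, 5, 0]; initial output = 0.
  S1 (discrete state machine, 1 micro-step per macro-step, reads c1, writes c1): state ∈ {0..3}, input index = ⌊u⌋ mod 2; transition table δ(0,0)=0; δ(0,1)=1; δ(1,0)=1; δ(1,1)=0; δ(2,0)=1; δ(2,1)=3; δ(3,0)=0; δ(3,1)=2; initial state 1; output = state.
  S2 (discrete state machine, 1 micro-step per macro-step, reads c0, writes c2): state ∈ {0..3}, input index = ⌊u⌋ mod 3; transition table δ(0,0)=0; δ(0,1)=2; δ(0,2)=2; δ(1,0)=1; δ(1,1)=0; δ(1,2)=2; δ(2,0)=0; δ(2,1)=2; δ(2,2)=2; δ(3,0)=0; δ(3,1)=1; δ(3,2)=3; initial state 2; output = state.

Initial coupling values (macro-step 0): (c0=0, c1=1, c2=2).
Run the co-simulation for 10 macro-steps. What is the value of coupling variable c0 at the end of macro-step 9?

macro 1: S0 reads c2=2 → after 2×micro: 0; S1 reads c1=1 → after 1×micro: 0; S2 reads c0=0 → after 1×micro: 0 ⇒ (c0=0, c1=0, c2=0)
macro 2: S0 reads c2=0 → after 2×micro: 1; S1 reads c1=0 → after 1×micro: 0; S2 reads c0=0 → after 1×micro: 0 ⇒ (c0=1, c1=0, c2=0)
macro 3: S0 reads c2=0 → after 2×micro: 1; S1 reads c1=0 → after 1×micro: 0; S2 reads c0=1 → after 1×micro: 2 ⇒ (c0=1, c1=0, c2=2)
macro 4: S0 reads c2=2 → after 2×micro: 0; S1 reads c1=0 → after 1×micro: 0; S2 reads c0=1 → after 1×micro: 2 ⇒ (c0=0, c1=0, c2=2)
macro 5: S0 reads c2=2 → after 2×micro: 0; S1 reads c1=0 → after 1×micro: 0; S2 reads c0=0 → after 1×micro: 0 ⇒ (c0=0, c1=0, c2=0)
macro 6: S0 reads c2=0 → after 2×micro: 1; S1 reads c1=0 → after 1×micro: 0; S2 reads c0=0 → after 1×micro: 0 ⇒ (c0=1, c1=0, c2=0)
macro 7: S0 reads c2=0 → after 2×micro: 1; S1 reads c1=0 → after 1×micro: 0; S2 reads c0=1 → after 1×micro: 2 ⇒ (c0=1, c1=0, c2=2)
macro 8: S0 reads c2=2 → after 2×micro: 0; S1 reads c1=0 → after 1×micro: 0; S2 reads c0=1 → after 1×micro: 2 ⇒ (c0=0, c1=0, c2=2)
macro 9: S0 reads c2=2 → after 2×micro: 0; S1 reads c1=0 → after 1×micro: 0; S2 reads c0=0 → after 1×micro: 0 ⇒ (c0=0, c1=0, c2=0)
macro 10: S0 reads c2=0 → after 2×micro: 1; S1 reads c1=0 → after 1×micro: 0; S2 reads c0=0 → after 1×micro: 0 ⇒ (c0=1, c1=0, c2=0)

c0 at macro-step 9 = 0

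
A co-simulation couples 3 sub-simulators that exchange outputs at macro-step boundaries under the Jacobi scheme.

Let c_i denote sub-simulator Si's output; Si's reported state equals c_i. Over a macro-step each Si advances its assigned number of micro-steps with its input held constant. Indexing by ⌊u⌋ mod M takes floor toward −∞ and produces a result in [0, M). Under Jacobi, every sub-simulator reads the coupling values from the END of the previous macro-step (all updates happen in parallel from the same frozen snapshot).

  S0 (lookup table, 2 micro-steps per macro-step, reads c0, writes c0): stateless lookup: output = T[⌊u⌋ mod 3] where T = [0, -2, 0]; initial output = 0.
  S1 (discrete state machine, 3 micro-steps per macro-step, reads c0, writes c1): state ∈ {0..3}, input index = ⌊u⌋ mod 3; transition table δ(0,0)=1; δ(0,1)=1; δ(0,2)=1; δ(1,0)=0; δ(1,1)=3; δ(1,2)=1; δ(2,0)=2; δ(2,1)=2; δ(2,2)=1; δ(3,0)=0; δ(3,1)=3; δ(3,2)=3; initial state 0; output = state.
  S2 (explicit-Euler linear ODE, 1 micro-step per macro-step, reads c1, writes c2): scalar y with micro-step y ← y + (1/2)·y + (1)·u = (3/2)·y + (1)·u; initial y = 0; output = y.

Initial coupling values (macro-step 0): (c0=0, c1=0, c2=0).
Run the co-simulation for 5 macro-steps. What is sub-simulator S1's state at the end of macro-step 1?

S1 state at macro-step 1 = 1

macro 1: S0 reads c0=0 → after 2×micro: 0; S1 reads c0=0 → after 3×micro: 1; S2 reads c1=0 → after 1×micro: 0 ⇒ (c0=0, c1=1, c2=0)
macro 2: S0 reads c0=0 → after 2×micro: 0; S1 reads c0=0 → after 3×micro: 0; S2 reads c1=1 → after 1×micro: 1 ⇒ (c0=0, c1=0, c2=1)
macro 3: S0 reads c0=0 → after 2×micro: 0; S1 reads c0=0 → after 3×micro: 1; S2 reads c1=0 → after 1×micro: 3/2 ⇒ (c0=0, c1=1, c2=3/2)
macro 4: S0 reads c0=0 → after 2×micro: 0; S1 reads c0=0 → after 3×micro: 0; S2 reads c1=1 → after 1×micro: 13/4 ⇒ (c0=0, c1=0, c2=13/4)
macro 5: S0 reads c0=0 → after 2×micro: 0; S1 reads c0=0 → after 3×micro: 1; S2 reads c1=0 → after 1×micro: 39/8 ⇒ (c0=0, c1=1, c2=39/8)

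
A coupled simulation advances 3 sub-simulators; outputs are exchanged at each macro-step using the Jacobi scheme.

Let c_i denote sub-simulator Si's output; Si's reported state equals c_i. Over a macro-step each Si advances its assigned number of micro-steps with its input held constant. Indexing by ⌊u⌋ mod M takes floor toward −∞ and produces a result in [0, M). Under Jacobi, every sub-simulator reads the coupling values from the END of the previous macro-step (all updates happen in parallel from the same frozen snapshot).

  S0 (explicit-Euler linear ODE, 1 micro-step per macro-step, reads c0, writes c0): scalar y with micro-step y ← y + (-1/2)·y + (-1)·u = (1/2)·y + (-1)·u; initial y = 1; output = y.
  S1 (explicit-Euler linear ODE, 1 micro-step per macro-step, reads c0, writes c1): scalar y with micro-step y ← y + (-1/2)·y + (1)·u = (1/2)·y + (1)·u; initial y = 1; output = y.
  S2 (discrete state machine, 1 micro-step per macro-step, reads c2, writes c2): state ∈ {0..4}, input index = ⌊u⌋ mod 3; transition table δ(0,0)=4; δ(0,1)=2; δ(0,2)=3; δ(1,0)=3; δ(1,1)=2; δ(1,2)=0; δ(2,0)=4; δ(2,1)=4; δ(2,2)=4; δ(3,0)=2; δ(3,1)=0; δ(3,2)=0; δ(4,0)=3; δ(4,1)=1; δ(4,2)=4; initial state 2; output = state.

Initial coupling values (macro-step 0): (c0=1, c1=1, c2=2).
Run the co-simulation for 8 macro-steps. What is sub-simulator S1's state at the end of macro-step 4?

S1 state at macro-step 4 = 1/16

macro 1: S0 reads c0=1 → after 1×micro: -1/2; S1 reads c0=1 → after 1×micro: 3/2; S2 reads c2=2 → after 1×micro: 4 ⇒ (c0=-1/2, c1=3/2, c2=4)
macro 2: S0 reads c0=-1/2 → after 1×micro: 1/4; S1 reads c0=-1/2 → after 1×micro: 1/4; S2 reads c2=4 → after 1×micro: 1 ⇒ (c0=1/4, c1=1/4, c2=1)
macro 3: S0 reads c0=1/4 → after 1×micro: -1/8; S1 reads c0=1/4 → after 1×micro: 3/8; S2 reads c2=1 → after 1×micro: 2 ⇒ (c0=-1/8, c1=3/8, c2=2)
macro 4: S0 reads c0=-1/8 → after 1×micro: 1/16; S1 reads c0=-1/8 → after 1×micro: 1/16; S2 reads c2=2 → after 1×micro: 4 ⇒ (c0=1/16, c1=1/16, c2=4)
macro 5: S0 reads c0=1/16 → after 1×micro: -1/32; S1 reads c0=1/16 → after 1×micro: 3/32; S2 reads c2=4 → after 1×micro: 1 ⇒ (c0=-1/32, c1=3/32, c2=1)
macro 6: S0 reads c0=-1/32 → after 1×micro: 1/64; S1 reads c0=-1/32 → after 1×micro: 1/64; S2 reads c2=1 → after 1×micro: 2 ⇒ (c0=1/64, c1=1/64, c2=2)
macro 7: S0 reads c0=1/64 → after 1×micro: -1/128; S1 reads c0=1/64 → after 1×micro: 3/128; S2 reads c2=2 → after 1×micro: 4 ⇒ (c0=-1/128, c1=3/128, c2=4)
macro 8: S0 reads c0=-1/128 → after 1×micro: 1/256; S1 reads c0=-1/128 → after 1×micro: 1/256; S2 reads c2=4 → after 1×micro: 1 ⇒ (c0=1/256, c1=1/256, c2=1)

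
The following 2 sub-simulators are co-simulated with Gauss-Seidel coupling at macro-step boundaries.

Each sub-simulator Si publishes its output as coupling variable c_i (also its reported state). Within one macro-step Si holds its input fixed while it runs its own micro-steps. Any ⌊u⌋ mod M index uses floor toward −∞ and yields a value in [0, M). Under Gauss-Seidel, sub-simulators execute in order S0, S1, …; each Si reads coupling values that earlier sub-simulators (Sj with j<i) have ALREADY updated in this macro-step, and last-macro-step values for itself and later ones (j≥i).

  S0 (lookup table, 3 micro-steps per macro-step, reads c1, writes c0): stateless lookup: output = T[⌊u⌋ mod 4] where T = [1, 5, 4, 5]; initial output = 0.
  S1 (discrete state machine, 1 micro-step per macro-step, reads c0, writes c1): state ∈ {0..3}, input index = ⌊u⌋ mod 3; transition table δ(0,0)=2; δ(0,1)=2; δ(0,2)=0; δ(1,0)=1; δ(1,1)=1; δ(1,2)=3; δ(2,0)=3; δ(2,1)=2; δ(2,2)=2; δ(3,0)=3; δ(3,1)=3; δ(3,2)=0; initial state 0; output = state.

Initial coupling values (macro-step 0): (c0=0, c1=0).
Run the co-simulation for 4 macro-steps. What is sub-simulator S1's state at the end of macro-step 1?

macro 1: S0 reads c1=0 → after 3×micro: 1; S1 reads c0=1 → after 1×micro: 2 ⇒ (c0=1, c1=2)
macro 2: S0 reads c1=2 → after 3×micro: 4; S1 reads c0=4 → after 1×micro: 2 ⇒ (c0=4, c1=2)
macro 3: S0 reads c1=2 → after 3×micro: 4; S1 reads c0=4 → after 1×micro: 2 ⇒ (c0=4, c1=2)
macro 4: S0 reads c1=2 → after 3×micro: 4; S1 reads c0=4 → after 1×micro: 2 ⇒ (c0=4, c1=2)

S1 state at macro-step 1 = 2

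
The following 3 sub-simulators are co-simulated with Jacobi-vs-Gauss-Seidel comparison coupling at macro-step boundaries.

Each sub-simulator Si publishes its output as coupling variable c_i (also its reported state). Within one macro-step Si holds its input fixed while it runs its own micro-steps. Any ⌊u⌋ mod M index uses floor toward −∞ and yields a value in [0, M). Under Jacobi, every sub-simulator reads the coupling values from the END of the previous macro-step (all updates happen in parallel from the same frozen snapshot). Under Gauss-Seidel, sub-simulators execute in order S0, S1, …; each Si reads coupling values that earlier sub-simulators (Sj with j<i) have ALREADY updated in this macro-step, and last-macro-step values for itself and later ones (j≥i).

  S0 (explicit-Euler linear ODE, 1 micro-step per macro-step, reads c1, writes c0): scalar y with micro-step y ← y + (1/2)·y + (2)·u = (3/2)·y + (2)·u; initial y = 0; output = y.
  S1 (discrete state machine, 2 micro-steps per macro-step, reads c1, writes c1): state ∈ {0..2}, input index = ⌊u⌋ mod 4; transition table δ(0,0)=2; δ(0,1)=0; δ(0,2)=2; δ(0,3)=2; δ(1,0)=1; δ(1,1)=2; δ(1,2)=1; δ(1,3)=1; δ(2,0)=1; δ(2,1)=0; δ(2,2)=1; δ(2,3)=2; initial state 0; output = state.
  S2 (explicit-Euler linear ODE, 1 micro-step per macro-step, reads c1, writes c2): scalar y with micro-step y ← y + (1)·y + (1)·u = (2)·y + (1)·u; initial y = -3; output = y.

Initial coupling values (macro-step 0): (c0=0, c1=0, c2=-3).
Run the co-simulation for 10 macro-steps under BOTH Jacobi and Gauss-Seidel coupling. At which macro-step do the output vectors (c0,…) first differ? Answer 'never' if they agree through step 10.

first divergence at macro-step: 1

[Jacobi] macro 1: S0 reads c1=0 → after 1×micro: 0; S1 reads c1=0 → after 2×micro: 1; S2 reads c1=0 → after 1×micro: -6 ⇒ (c0=0, c1=1, c2=-6)
[Jacobi] macro 2: S0 reads c1=1 → after 1×micro: 2; S1 reads c1=1 → after 2×micro: 0; S2 reads c1=1 → after 1×micro: -11 ⇒ (c0=2, c1=0, c2=-11)
[Jacobi] macro 3: S0 reads c1=0 → after 1×micro: 3; S1 reads c1=0 → after 2×micro: 1; S2 reads c1=0 → after 1×micro: -22 ⇒ (c0=3, c1=1, c2=-22)
[Jacobi] macro 4: S0 reads c1=1 → after 1×micro: 13/2; S1 reads c1=1 → after 2×micro: 0; S2 reads c1=1 → after 1×micro: -43 ⇒ (c0=13/2, c1=0, c2=-43)
[Jacobi] macro 5: S0 reads c1=0 → after 1×micro: 39/4; S1 reads c1=0 → after 2×micro: 1; S2 reads c1=0 → after 1×micro: -86 ⇒ (c0=39/4, c1=1, c2=-86)
[Jacobi] macro 6: S0 reads c1=1 → after 1×micro: 133/8; S1 reads c1=1 → after 2×micro: 0; S2 reads c1=1 → after 1×micro: -171 ⇒ (c0=133/8, c1=0, c2=-171)
[Jacobi] macro 7: S0 reads c1=0 → after 1×micro: 399/16; S1 reads c1=0 → after 2×micro: 1; S2 reads c1=0 → after 1×micro: -342 ⇒ (c0=399/16, c1=1, c2=-342)
[Jacobi] macro 8: S0 reads c1=1 → after 1×micro: 1261/32; S1 reads c1=1 → after 2×micro: 0; S2 reads c1=1 → after 1×micro: -683 ⇒ (c0=1261/32, c1=0, c2=-683)
[Jacobi] macro 9: S0 reads c1=0 → after 1×micro: 3783/64; S1 reads c1=0 → after 2×micro: 1; S2 reads c1=0 → after 1×micro: -1366 ⇒ (c0=3783/64, c1=1, c2=-1366)
[Jacobi] macro 10: S0 reads c1=1 → after 1×micro: 11605/128; S1 reads c1=1 → after 2×micro: 0; S2 reads c1=1 → after 1×micro: -2731 ⇒ (c0=11605/128, c1=0, c2=-2731)
[Gauss-Seidel] macro 1: S0 reads c1=0 → after 1×micro: 0; S1 reads c1=0 → after 2×micro: 1; S2 reads c1=1 → after 1×micro: -5 ⇒ (c0=0, c1=1, c2=-5)
[Gauss-Seidel] macro 2: S0 reads c1=1 → after 1×micro: 2; S1 reads c1=1 → after 2×micro: 0; S2 reads c1=0 → after 1×micro: -10 ⇒ (c0=2, c1=0, c2=-10)
[Gauss-Seidel] macro 3: S0 reads c1=0 → after 1×micro: 3; S1 reads c1=0 → after 2×micro: 1; S2 reads c1=1 → after 1×micro: -19 ⇒ (c0=3, c1=1, c2=-19)
[Gauss-Seidel] macro 4: S0 reads c1=1 → after 1×micro: 13/2; S1 reads c1=1 → after 2×micro: 0; S2 reads c1=0 → after 1×micro: -38 ⇒ (c0=13/2, c1=0, c2=-38)
[Gauss-Seidel] macro 5: S0 reads c1=0 → after 1×micro: 39/4; S1 reads c1=0 → after 2×micro: 1; S2 reads c1=1 → after 1×micro: -75 ⇒ (c0=39/4, c1=1, c2=-75)
[Gauss-Seidel] macro 6: S0 reads c1=1 → after 1×micro: 133/8; S1 reads c1=1 → after 2×micro: 0; S2 reads c1=0 → after 1×micro: -150 ⇒ (c0=133/8, c1=0, c2=-150)
[Gauss-Seidel] macro 7: S0 reads c1=0 → after 1×micro: 399/16; S1 reads c1=0 → after 2×micro: 1; S2 reads c1=1 → after 1×micro: -299 ⇒ (c0=399/16, c1=1, c2=-299)
[Gauss-Seidel] macro 8: S0 reads c1=1 → after 1×micro: 1261/32; S1 reads c1=1 → after 2×micro: 0; S2 reads c1=0 → after 1×micro: -598 ⇒ (c0=1261/32, c1=0, c2=-598)
[Gauss-Seidel] macro 9: S0 reads c1=0 → after 1×micro: 3783/64; S1 reads c1=0 → after 2×micro: 1; S2 reads c1=1 → after 1×micro: -1195 ⇒ (c0=3783/64, c1=1, c2=-1195)
[Gauss-Seidel] macro 10: S0 reads c1=1 → after 1×micro: 11605/128; S1 reads c1=1 → after 2×micro: 0; S2 reads c1=0 → after 1×micro: -2390 ⇒ (c0=11605/128, c1=0, c2=-2390)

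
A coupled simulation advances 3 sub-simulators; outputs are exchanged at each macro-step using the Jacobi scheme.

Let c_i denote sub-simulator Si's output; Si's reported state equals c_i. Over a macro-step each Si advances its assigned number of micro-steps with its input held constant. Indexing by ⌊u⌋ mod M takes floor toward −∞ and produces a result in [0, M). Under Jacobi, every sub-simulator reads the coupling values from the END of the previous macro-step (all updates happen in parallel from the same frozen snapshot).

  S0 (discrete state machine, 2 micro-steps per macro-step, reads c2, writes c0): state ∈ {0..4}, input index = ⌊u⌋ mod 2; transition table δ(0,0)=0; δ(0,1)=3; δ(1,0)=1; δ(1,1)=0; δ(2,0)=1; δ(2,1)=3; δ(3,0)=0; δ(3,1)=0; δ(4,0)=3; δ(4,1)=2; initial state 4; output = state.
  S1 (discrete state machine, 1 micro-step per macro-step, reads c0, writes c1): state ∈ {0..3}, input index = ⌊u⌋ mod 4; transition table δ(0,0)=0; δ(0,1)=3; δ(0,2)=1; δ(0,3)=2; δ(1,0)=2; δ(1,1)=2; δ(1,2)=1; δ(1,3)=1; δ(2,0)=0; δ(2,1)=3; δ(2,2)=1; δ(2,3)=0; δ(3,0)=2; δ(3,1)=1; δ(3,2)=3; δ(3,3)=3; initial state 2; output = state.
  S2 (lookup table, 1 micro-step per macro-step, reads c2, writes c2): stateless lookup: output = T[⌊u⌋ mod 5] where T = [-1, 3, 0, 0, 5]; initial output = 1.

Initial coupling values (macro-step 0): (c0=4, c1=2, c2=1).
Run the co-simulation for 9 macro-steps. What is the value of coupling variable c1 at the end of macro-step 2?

macro 1: S0 reads c2=1 → after 2×micro: 3; S1 reads c0=4 → after 1×micro: 0; S2 reads c2=1 → after 1×micro: 3 ⇒ (c0=3, c1=0, c2=3)
macro 2: S0 reads c2=3 → after 2×micro: 3; S1 reads c0=3 → after 1×micro: 2; S2 reads c2=3 → after 1×micro: 0 ⇒ (c0=3, c1=2, c2=0)
macro 3: S0 reads c2=0 → after 2×micro: 0; S1 reads c0=3 → after 1×micro: 0; S2 reads c2=0 → after 1×micro: -1 ⇒ (c0=0, c1=0, c2=-1)
macro 4: S0 reads c2=-1 → after 2×micro: 0; S1 reads c0=0 → after 1×micro: 0; S2 reads c2=-1 → after 1×micro: 5 ⇒ (c0=0, c1=0, c2=5)
macro 5: S0 reads c2=5 → after 2×micro: 0; S1 reads c0=0 → after 1×micro: 0; S2 reads c2=5 → after 1×micro: -1 ⇒ (c0=0, c1=0, c2=-1)
macro 6: S0 reads c2=-1 → after 2×micro: 0; S1 reads c0=0 → after 1×micro: 0; S2 reads c2=-1 → after 1×micro: 5 ⇒ (c0=0, c1=0, c2=5)
macro 7: S0 reads c2=5 → after 2×micro: 0; S1 reads c0=0 → after 1×micro: 0; S2 reads c2=5 → after 1×micro: -1 ⇒ (c0=0, c1=0, c2=-1)
macro 8: S0 reads c2=-1 → after 2×micro: 0; S1 reads c0=0 → after 1×micro: 0; S2 reads c2=-1 → after 1×micro: 5 ⇒ (c0=0, c1=0, c2=5)
macro 9: S0 reads c2=5 → after 2×micro: 0; S1 reads c0=0 → after 1×micro: 0; S2 reads c2=5 → after 1×micro: -1 ⇒ (c0=0, c1=0, c2=-1)

c1 at macro-step 2 = 2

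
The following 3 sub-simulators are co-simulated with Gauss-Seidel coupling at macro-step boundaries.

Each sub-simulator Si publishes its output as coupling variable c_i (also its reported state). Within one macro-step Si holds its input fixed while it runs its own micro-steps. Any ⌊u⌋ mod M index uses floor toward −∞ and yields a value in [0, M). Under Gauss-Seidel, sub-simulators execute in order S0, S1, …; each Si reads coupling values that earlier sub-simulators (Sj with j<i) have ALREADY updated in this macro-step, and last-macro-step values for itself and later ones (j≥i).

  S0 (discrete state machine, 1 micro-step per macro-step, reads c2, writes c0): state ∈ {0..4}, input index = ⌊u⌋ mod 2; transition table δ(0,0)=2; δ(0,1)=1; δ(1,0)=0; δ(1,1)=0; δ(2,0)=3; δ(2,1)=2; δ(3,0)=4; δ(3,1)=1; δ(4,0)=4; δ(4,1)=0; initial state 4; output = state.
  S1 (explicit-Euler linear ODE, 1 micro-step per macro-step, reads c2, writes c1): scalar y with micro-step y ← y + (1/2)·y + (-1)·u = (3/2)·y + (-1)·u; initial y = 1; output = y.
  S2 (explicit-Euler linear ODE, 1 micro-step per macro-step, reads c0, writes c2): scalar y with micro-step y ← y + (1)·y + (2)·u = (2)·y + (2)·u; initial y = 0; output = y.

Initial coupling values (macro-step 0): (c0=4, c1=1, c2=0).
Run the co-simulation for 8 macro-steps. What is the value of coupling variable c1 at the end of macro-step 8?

macro 1: S0 reads c2=0 → after 1×micro: 4; S1 reads c2=0 → after 1×micro: 3/2; S2 reads c0=4 → after 1×micro: 8 ⇒ (c0=4, c1=3/2, c2=8)
macro 2: S0 reads c2=8 → after 1×micro: 4; S1 reads c2=8 → after 1×micro: -23/4; S2 reads c0=4 → after 1×micro: 24 ⇒ (c0=4, c1=-23/4, c2=24)
macro 3: S0 reads c2=24 → after 1×micro: 4; S1 reads c2=24 → after 1×micro: -261/8; S2 reads c0=4 → after 1×micro: 56 ⇒ (c0=4, c1=-261/8, c2=56)
macro 4: S0 reads c2=56 → after 1×micro: 4; S1 reads c2=56 → after 1×micro: -1679/16; S2 reads c0=4 → after 1×micro: 120 ⇒ (c0=4, c1=-1679/16, c2=120)
macro 5: S0 reads c2=120 → after 1×micro: 4; S1 reads c2=120 → after 1×micro: -8877/32; S2 reads c0=4 → after 1×micro: 248 ⇒ (c0=4, c1=-8877/32, c2=248)
macro 6: S0 reads c2=248 → after 1×micro: 4; S1 reads c2=248 → after 1×micro: -42503/64; S2 reads c0=4 → after 1×micro: 504 ⇒ (c0=4, c1=-42503/64, c2=504)
macro 7: S0 reads c2=504 → after 1×micro: 4; S1 reads c2=504 → after 1×micro: -192021/128; S2 reads c0=4 → after 1×micro: 1016 ⇒ (c0=4, c1=-192021/128, c2=1016)
macro 8: S0 reads c2=1016 → after 1×micro: 4; S1 reads c2=1016 → after 1×micro: -836159/256; S2 reads c0=4 → after 1×micro: 2040 ⇒ (c0=4, c1=-836159/256, c2=2040)

c1 at macro-step 8 = -836159/256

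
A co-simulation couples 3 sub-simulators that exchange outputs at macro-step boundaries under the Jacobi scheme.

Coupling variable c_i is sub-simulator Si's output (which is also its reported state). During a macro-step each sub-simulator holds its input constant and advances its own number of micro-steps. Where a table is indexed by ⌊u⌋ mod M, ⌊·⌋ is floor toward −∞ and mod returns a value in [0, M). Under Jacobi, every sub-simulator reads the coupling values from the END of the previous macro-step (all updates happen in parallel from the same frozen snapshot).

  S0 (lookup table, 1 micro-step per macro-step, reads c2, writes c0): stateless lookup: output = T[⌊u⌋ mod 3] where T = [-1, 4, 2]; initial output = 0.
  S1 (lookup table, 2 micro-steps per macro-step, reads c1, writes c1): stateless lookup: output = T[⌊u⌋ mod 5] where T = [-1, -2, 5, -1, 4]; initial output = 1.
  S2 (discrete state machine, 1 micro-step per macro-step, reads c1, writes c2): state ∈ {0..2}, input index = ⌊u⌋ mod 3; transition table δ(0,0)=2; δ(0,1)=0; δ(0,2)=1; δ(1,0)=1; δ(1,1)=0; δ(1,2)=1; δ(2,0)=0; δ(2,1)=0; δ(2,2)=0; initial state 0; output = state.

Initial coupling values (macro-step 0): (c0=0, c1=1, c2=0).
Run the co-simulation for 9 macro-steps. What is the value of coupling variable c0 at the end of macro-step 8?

c0 at macro-step 8 = -1

macro 1: S0 reads c2=0 → after 1×micro: -1; S1 reads c1=1 → after 2×micro: -2; S2 reads c1=1 → after 1×micro: 0 ⇒ (c0=-1, c1=-2, c2=0)
macro 2: S0 reads c2=0 → after 1×micro: -1; S1 reads c1=-2 → after 2×micro: -1; S2 reads c1=-2 → after 1×micro: 0 ⇒ (c0=-1, c1=-1, c2=0)
macro 3: S0 reads c2=0 → after 1×micro: -1; S1 reads c1=-1 → after 2×micro: 4; S2 reads c1=-1 → after 1×micro: 1 ⇒ (c0=-1, c1=4, c2=1)
macro 4: S0 reads c2=1 → after 1×micro: 4; S1 reads c1=4 → after 2×micro: 4; S2 reads c1=4 → after 1×micro: 0 ⇒ (c0=4, c1=4, c2=0)
macro 5: S0 reads c2=0 → after 1×micro: -1; S1 reads c1=4 → after 2×micro: 4; S2 reads c1=4 → after 1×micro: 0 ⇒ (c0=-1, c1=4, c2=0)
macro 6: S0 reads c2=0 → after 1×micro: -1; S1 reads c1=4 → after 2×micro: 4; S2 reads c1=4 → after 1×micro: 0 ⇒ (c0=-1, c1=4, c2=0)
macro 7: S0 reads c2=0 → after 1×micro: -1; S1 reads c1=4 → after 2×micro: 4; S2 reads c1=4 → after 1×micro: 0 ⇒ (c0=-1, c1=4, c2=0)
macro 8: S0 reads c2=0 → after 1×micro: -1; S1 reads c1=4 → after 2×micro: 4; S2 reads c1=4 → after 1×micro: 0 ⇒ (c0=-1, c1=4, c2=0)
macro 9: S0 reads c2=0 → after 1×micro: -1; S1 reads c1=4 → after 2×micro: 4; S2 reads c1=4 → after 1×micro: 0 ⇒ (c0=-1, c1=4, c2=0)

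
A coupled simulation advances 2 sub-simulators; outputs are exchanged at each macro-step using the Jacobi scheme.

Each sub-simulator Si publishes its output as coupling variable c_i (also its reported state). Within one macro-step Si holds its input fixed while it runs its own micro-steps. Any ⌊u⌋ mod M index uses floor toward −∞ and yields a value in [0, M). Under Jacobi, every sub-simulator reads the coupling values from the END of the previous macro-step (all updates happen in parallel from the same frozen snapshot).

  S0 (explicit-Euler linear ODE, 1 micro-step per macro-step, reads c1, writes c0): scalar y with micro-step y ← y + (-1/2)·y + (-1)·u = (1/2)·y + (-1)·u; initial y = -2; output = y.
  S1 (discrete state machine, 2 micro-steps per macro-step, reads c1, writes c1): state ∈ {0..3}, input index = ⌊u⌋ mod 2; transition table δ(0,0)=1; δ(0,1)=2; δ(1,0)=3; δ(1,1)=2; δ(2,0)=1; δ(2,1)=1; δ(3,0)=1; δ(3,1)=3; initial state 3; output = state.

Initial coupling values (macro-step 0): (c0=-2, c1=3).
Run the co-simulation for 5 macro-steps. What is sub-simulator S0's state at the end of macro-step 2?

S0 state at macro-step 2 = -5

macro 1: S0 reads c1=3 → after 1×micro: -4; S1 reads c1=3 → after 2×micro: 3 ⇒ (c0=-4, c1=3)
macro 2: S0 reads c1=3 → after 1×micro: -5; S1 reads c1=3 → after 2×micro: 3 ⇒ (c0=-5, c1=3)
macro 3: S0 reads c1=3 → after 1×micro: -11/2; S1 reads c1=3 → after 2×micro: 3 ⇒ (c0=-11/2, c1=3)
macro 4: S0 reads c1=3 → after 1×micro: -23/4; S1 reads c1=3 → after 2×micro: 3 ⇒ (c0=-23/4, c1=3)
macro 5: S0 reads c1=3 → after 1×micro: -47/8; S1 reads c1=3 → after 2×micro: 3 ⇒ (c0=-47/8, c1=3)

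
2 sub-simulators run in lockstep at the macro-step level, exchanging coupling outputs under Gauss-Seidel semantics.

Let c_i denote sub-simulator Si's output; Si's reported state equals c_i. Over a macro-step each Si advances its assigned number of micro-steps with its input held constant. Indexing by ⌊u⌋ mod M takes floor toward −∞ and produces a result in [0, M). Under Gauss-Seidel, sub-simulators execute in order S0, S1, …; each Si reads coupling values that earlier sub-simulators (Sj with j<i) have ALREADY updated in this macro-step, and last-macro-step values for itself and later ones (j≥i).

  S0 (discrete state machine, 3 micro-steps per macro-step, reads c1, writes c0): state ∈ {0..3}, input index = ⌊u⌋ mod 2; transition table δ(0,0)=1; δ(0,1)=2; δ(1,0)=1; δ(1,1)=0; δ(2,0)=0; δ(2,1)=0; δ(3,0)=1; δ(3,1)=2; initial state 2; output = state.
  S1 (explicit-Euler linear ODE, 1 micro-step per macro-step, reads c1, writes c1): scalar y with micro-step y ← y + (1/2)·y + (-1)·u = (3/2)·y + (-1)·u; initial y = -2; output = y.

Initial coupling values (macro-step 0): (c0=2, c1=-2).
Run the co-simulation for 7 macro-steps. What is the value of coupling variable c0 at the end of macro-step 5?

macro 1: S0 reads c1=-2 → after 3×micro: 1; S1 reads c1=-2 → after 1×micro: -1 ⇒ (c0=1, c1=-1)
macro 2: S0 reads c1=-1 → after 3×micro: 0; S1 reads c1=-1 → after 1×micro: -1/2 ⇒ (c0=0, c1=-1/2)
macro 3: S0 reads c1=-1/2 → after 3×micro: 2; S1 reads c1=-1/2 → after 1×micro: -1/4 ⇒ (c0=2, c1=-1/4)
macro 4: S0 reads c1=-1/4 → after 3×micro: 0; S1 reads c1=-1/4 → after 1×micro: -1/8 ⇒ (c0=0, c1=-1/8)
macro 5: S0 reads c1=-1/8 → after 3×micro: 2; S1 reads c1=-1/8 → after 1×micro: -1/16 ⇒ (c0=2, c1=-1/16)
macro 6: S0 reads c1=-1/16 → after 3×micro: 0; S1 reads c1=-1/16 → after 1×micro: -1/32 ⇒ (c0=0, c1=-1/32)
macro 7: S0 reads c1=-1/32 → after 3×micro: 2; S1 reads c1=-1/32 → after 1×micro: -1/64 ⇒ (c0=2, c1=-1/64)

c0 at macro-step 5 = 2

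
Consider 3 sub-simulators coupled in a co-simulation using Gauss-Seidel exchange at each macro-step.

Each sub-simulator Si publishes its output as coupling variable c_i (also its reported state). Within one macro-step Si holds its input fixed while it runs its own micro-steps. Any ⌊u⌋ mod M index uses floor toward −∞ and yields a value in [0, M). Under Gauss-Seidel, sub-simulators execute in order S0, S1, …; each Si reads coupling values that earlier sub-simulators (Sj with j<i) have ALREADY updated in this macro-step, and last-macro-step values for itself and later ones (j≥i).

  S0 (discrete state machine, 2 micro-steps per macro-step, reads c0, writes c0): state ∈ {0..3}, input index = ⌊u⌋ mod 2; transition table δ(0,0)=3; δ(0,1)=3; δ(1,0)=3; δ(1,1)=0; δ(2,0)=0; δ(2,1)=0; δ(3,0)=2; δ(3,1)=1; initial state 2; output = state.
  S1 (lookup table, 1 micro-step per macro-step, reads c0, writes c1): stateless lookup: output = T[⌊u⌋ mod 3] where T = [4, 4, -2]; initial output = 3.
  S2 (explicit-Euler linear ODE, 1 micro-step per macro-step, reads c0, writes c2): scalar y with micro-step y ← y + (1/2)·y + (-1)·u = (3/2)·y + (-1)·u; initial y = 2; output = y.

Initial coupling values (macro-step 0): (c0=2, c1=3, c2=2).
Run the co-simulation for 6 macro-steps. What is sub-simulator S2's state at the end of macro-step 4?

S2 state at macro-step 4 = -6

macro 1: S0 reads c0=2 → after 2×micro: 3; S1 reads c0=3 → after 1×micro: 4; S2 reads c0=3 → after 1×micro: 0 ⇒ (c0=3, c1=4, c2=0)
macro 2: S0 reads c0=3 → after 2×micro: 0; S1 reads c0=0 → after 1×micro: 4; S2 reads c0=0 → after 1×micro: 0 ⇒ (c0=0, c1=4, c2=0)
macro 3: S0 reads c0=0 → after 2×micro: 2; S1 reads c0=2 → after 1×micro: -2; S2 reads c0=2 → after 1×micro: -2 ⇒ (c0=2, c1=-2, c2=-2)
macro 4: S0 reads c0=2 → after 2×micro: 3; S1 reads c0=3 → after 1×micro: 4; S2 reads c0=3 → after 1×micro: -6 ⇒ (c0=3, c1=4, c2=-6)
macro 5: S0 reads c0=3 → after 2×micro: 0; S1 reads c0=0 → after 1×micro: 4; S2 reads c0=0 → after 1×micro: -9 ⇒ (c0=0, c1=4, c2=-9)
macro 6: S0 reads c0=0 → after 2×micro: 2; S1 reads c0=2 → after 1×micro: -2; S2 reads c0=2 → after 1×micro: -31/2 ⇒ (c0=2, c1=-2, c2=-31/2)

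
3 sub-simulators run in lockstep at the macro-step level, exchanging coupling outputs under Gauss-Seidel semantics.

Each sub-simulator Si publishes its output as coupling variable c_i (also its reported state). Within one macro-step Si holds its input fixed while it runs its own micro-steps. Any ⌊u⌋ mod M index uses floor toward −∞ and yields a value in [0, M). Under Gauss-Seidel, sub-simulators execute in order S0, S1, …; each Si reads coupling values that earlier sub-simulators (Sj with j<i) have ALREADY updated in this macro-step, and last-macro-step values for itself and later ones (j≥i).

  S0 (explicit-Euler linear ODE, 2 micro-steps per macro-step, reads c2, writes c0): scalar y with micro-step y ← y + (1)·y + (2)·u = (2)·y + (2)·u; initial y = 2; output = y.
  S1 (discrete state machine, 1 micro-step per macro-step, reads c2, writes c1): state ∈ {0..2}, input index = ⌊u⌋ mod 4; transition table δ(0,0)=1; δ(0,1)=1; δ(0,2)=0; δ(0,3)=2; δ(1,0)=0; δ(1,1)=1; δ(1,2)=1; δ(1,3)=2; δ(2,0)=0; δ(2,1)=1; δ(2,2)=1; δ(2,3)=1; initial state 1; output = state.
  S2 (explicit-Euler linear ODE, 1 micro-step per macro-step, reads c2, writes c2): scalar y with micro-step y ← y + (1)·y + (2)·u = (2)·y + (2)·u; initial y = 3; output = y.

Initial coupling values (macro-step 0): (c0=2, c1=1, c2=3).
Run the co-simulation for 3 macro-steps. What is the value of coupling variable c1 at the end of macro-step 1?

macro 1: S0 reads c2=3 → after 2×micro: 26; S1 reads c2=3 → after 1×micro: 2; S2 reads c2=3 → after 1×micro: 12 ⇒ (c0=26, c1=2, c2=12)
macro 2: S0 reads c2=12 → after 2×micro: 176; S1 reads c2=12 → after 1×micro: 0; S2 reads c2=12 → after 1×micro: 48 ⇒ (c0=176, c1=0, c2=48)
macro 3: S0 reads c2=48 → after 2×micro: 992; S1 reads c2=48 → after 1×micro: 1; S2 reads c2=48 → after 1×micro: 192 ⇒ (c0=992, c1=1, c2=192)

c1 at macro-step 1 = 2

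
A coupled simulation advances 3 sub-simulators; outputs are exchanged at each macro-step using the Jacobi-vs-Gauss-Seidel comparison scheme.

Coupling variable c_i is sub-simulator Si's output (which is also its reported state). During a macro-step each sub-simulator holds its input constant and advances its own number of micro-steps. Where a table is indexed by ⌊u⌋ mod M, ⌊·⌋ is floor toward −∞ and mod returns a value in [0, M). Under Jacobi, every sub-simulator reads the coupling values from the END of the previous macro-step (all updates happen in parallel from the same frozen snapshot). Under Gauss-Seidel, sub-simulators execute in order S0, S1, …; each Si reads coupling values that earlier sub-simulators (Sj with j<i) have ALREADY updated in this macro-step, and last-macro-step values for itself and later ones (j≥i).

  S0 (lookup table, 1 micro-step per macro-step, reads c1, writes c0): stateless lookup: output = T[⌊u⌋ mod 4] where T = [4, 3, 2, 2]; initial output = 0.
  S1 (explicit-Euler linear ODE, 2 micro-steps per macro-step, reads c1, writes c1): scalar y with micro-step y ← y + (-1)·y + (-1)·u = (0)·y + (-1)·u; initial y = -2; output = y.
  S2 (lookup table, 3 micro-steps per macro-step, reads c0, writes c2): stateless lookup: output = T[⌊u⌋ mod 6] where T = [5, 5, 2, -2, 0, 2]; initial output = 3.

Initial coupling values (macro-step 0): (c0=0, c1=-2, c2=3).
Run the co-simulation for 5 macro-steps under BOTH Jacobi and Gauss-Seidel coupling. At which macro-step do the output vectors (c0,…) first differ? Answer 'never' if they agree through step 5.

[Jacobi] macro 1: S0 reads c1=-2 → after 1×micro: 2; S1 reads c1=-2 → after 2×micro: 2; S2 reads c0=0 → after 3×micro: 5 ⇒ (c0=2, c1=2, c2=5)
[Jacobi] macro 2: S0 reads c1=2 → after 1×micro: 2; S1 reads c1=2 → after 2×micro: -2; S2 reads c0=2 → after 3×micro: 2 ⇒ (c0=2, c1=-2, c2=2)
[Jacobi] macro 3: S0 reads c1=-2 → after 1×micro: 2; S1 reads c1=-2 → after 2×micro: 2; S2 reads c0=2 → after 3×micro: 2 ⇒ (c0=2, c1=2, c2=2)
[Jacobi] macro 4: S0 reads c1=2 → after 1×micro: 2; S1 reads c1=2 → after 2×micro: -2; S2 reads c0=2 → after 3×micro: 2 ⇒ (c0=2, c1=-2, c2=2)
[Jacobi] macro 5: S0 reads c1=-2 → after 1×micro: 2; S1 reads c1=-2 → after 2×micro: 2; S2 reads c0=2 → after 3×micro: 2 ⇒ (c0=2, c1=2, c2=2)
[Gauss-Seidel] macro 1: S0 reads c1=-2 → after 1×micro: 2; S1 reads c1=-2 → after 2×micro: 2; S2 reads c0=2 → after 3×micro: 2 ⇒ (c0=2, c1=2, c2=2)
[Gauss-Seidel] macro 2: S0 reads c1=2 → after 1×micro: 2; S1 reads c1=2 → after 2×micro: -2; S2 reads c0=2 → after 3×micro: 2 ⇒ (c0=2, c1=-2, c2=2)
[Gauss-Seidel] macro 3: S0 reads c1=-2 → after 1×micro: 2; S1 reads c1=-2 → after 2×micro: 2; S2 reads c0=2 → after 3×micro: 2 ⇒ (c0=2, c1=2, c2=2)
[Gauss-Seidel] macro 4: S0 reads c1=2 → after 1×micro: 2; S1 reads c1=2 → after 2×micro: -2; S2 reads c0=2 → after 3×micro: 2 ⇒ (c0=2, c1=-2, c2=2)
[Gauss-Seidel] macro 5: S0 reads c1=-2 → after 1×micro: 2; S1 reads c1=-2 → after 2×micro: 2; S2 reads c0=2 → after 3×micro: 2 ⇒ (c0=2, c1=2, c2=2)

first divergence at macro-step: 1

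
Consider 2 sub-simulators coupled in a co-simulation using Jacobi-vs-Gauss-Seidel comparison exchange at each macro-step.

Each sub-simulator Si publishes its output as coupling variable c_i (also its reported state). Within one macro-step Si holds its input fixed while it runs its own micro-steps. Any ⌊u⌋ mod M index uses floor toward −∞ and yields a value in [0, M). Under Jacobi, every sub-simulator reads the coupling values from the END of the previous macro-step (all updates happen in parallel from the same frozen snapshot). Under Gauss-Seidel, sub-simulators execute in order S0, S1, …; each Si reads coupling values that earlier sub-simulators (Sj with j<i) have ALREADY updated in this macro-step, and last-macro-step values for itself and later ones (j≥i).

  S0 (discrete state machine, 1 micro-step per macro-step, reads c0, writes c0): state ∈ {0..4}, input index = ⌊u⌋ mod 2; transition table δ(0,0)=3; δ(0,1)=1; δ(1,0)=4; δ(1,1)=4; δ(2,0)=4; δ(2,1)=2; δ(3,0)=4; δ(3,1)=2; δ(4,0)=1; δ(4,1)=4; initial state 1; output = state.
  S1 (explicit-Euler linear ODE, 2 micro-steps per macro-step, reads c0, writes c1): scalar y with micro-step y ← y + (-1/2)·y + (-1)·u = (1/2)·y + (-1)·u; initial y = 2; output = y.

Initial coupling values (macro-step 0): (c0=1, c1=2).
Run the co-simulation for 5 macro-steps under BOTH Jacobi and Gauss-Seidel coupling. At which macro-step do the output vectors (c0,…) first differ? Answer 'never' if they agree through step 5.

[Jacobi] macro 1: S0 reads c0=1 → after 1×micro: 4; S1 reads c0=1 → after 2×micro: -1 ⇒ (c0=4, c1=-1)
[Jacobi] macro 2: S0 reads c0=4 → after 1×micro: 1; S1 reads c0=4 → after 2×micro: -25/4 ⇒ (c0=1, c1=-25/4)
[Jacobi] macro 3: S0 reads c0=1 → after 1×micro: 4; S1 reads c0=1 → after 2×micro: -49/16 ⇒ (c0=4, c1=-49/16)
[Jacobi] macro 4: S0 reads c0=4 → after 1×micro: 1; S1 reads c0=4 → after 2×micro: -433/64 ⇒ (c0=1, c1=-433/64)
[Jacobi] macro 5: S0 reads c0=1 → after 1×micro: 4; S1 reads c0=1 → after 2×micro: -817/256 ⇒ (c0=4, c1=-817/256)
[Gauss-Seidel] macro 1: S0 reads c0=1 → after 1×micro: 4; S1 reads c0=4 → after 2×micro: -11/2 ⇒ (c0=4, c1=-11/2)
[Gauss-Seidel] macro 2: S0 reads c0=4 → after 1×micro: 1; S1 reads c0=1 → after 2×micro: -23/8 ⇒ (c0=1, c1=-23/8)
[Gauss-Seidel] macro 3: S0 reads c0=1 → after 1×micro: 4; S1 reads c0=4 → after 2×micro: -215/32 ⇒ (c0=4, c1=-215/32)
[Gauss-Seidel] macro 4: S0 reads c0=4 → after 1×micro: 1; S1 reads c0=1 → after 2×micro: -407/128 ⇒ (c0=1, c1=-407/128)
[Gauss-Seidel] macro 5: S0 reads c0=1 → after 1×micro: 4; S1 reads c0=4 → after 2×micro: -3479/512 ⇒ (c0=4, c1=-3479/512)

first divergence at macro-step: 1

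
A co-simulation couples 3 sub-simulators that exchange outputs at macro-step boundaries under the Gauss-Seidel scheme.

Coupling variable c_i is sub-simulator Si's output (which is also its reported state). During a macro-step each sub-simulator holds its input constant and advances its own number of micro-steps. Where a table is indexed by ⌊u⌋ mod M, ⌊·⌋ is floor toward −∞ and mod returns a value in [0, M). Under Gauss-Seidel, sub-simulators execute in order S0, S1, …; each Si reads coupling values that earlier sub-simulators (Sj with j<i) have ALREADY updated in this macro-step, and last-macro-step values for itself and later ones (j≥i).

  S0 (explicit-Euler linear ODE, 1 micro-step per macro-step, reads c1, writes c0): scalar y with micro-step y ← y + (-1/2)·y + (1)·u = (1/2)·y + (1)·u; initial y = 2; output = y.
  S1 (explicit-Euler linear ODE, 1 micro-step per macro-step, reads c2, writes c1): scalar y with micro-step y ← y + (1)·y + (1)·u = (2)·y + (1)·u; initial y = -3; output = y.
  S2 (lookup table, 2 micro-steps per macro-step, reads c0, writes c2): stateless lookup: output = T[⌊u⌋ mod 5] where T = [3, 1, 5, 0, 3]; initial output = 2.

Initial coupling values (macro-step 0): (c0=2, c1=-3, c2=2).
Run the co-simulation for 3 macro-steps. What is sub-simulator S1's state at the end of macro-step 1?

S1 state at macro-step 1 = -4

macro 1: S0 reads c1=-3 → after 1×micro: -2; S1 reads c2=2 → after 1×micro: -4; S2 reads c0=-2 → after 2×micro: 0 ⇒ (c0=-2, c1=-4, c2=0)
macro 2: S0 reads c1=-4 → after 1×micro: -5; S1 reads c2=0 → after 1×micro: -8; S2 reads c0=-5 → after 2×micro: 3 ⇒ (c0=-5, c1=-8, c2=3)
macro 3: S0 reads c1=-8 → after 1×micro: -21/2; S1 reads c2=3 → after 1×micro: -13; S2 reads c0=-21/2 → after 2×micro: 3 ⇒ (c0=-21/2, c1=-13, c2=3)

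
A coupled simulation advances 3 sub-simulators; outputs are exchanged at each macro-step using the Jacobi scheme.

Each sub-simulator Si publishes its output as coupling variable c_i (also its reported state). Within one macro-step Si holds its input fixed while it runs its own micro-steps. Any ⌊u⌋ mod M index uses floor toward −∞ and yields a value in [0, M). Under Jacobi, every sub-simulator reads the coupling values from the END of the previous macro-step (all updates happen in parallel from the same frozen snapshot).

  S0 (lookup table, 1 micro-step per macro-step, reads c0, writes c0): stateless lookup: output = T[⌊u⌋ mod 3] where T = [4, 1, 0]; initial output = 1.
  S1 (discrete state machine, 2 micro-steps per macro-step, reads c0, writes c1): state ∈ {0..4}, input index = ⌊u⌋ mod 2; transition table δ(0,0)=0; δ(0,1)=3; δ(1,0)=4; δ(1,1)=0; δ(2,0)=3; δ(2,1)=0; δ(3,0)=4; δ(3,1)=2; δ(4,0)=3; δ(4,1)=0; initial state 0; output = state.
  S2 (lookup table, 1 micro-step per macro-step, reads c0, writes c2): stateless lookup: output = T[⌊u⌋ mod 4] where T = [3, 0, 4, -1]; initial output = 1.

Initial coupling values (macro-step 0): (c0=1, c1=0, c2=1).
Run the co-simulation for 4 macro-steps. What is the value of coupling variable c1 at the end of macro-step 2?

macro 1: S0 reads c0=1 → after 1×micro: 1; S1 reads c0=1 → after 2×micro: 2; S2 reads c0=1 → after 1×micro: 0 ⇒ (c0=1, c1=2, c2=0)
macro 2: S0 reads c0=1 → after 1×micro: 1; S1 reads c0=1 → after 2×micro: 3; S2 reads c0=1 → after 1×micro: 0 ⇒ (c0=1, c1=3, c2=0)
macro 3: S0 reads c0=1 → after 1×micro: 1; S1 reads c0=1 → after 2×micro: 0; S2 reads c0=1 → after 1×micro: 0 ⇒ (c0=1, c1=0, c2=0)
macro 4: S0 reads c0=1 → after 1×micro: 1; S1 reads c0=1 → after 2×micro: 2; S2 reads c0=1 → after 1×micro: 0 ⇒ (c0=1, c1=2, c2=0)

c1 at macro-step 2 = 3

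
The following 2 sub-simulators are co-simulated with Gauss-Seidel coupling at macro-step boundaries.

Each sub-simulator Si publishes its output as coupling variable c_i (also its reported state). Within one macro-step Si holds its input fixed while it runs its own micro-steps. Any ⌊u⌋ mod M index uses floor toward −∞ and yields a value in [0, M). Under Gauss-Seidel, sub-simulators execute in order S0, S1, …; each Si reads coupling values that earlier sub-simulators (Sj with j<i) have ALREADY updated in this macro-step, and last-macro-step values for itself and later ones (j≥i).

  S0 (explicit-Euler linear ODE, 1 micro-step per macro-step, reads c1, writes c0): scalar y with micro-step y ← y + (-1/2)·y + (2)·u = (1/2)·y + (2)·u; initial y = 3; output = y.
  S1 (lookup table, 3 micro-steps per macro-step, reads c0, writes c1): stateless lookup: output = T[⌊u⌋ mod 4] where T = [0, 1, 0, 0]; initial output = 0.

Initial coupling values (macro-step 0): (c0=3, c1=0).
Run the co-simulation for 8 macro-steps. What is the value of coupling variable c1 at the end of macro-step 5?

macro 1: S0 reads c1=0 → after 1×micro: 3/2; S1 reads c0=3/2 → after 3×micro: 1 ⇒ (c0=3/2, c1=1)
macro 2: S0 reads c1=1 → after 1×micro: 11/4; S1 reads c0=11/4 → after 3×micro: 0 ⇒ (c0=11/4, c1=0)
macro 3: S0 reads c1=0 → after 1×micro: 11/8; S1 reads c0=11/8 → after 3×micro: 1 ⇒ (c0=11/8, c1=1)
macro 4: S0 reads c1=1 → after 1×micro: 43/16; S1 reads c0=43/16 → after 3×micro: 0 ⇒ (c0=43/16, c1=0)
macro 5: S0 reads c1=0 → after 1×micro: 43/32; S1 reads c0=43/32 → after 3×micro: 1 ⇒ (c0=43/32, c1=1)
macro 6: S0 reads c1=1 → after 1×micro: 171/64; S1 reads c0=171/64 → after 3×micro: 0 ⇒ (c0=171/64, c1=0)
macro 7: S0 reads c1=0 → after 1×micro: 171/128; S1 reads c0=171/128 → after 3×micro: 1 ⇒ (c0=171/128, c1=1)
macro 8: S0 reads c1=1 → after 1×micro: 683/256; S1 reads c0=683/256 → after 3×micro: 0 ⇒ (c0=683/256, c1=0)

c1 at macro-step 5 = 1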